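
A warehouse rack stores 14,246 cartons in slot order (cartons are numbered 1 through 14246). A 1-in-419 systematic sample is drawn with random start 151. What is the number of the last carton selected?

13978

k = 419
34th selection = r + (34−1)·k = 151 + 33×419 = 151 + 13827 = 13978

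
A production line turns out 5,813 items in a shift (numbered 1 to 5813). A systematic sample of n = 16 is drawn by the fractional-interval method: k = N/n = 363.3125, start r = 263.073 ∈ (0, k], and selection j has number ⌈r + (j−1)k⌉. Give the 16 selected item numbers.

264, 627, 990, 1354, 1717, 2080, 2443, 2807, 3170, 3533, 3897, 4260, 4623, 4987, 5350, 5713

j=1: r + 0k = 263.073 → ⌈·⌉ = 264
j=2: r + 1k = 626.3855 → ⌈·⌉ = 627
j=3: r + 2k = 989.698 → ⌈·⌉ = 990
j=4: r + 3k = 1353.0105 → ⌈·⌉ = 1354
j=5: r + 4k = 1716.323 → ⌈·⌉ = 1717
j=6: r + 5k = 2079.6355 → ⌈·⌉ = 2080
j=7: r + 6k = 2442.948 → ⌈·⌉ = 2443
j=8: r + 7k = 2806.2605 → ⌈·⌉ = 2807
j=9: r + 8k = 3169.573 → ⌈·⌉ = 3170
j=10: r + 9k = 3532.8855 → ⌈·⌉ = 3533
j=11: r + 10k = 3896.198 → ⌈·⌉ = 3897
j=12: r + 11k = 4259.5105 → ⌈·⌉ = 4260
j=13: r + 12k = 4622.823 → ⌈·⌉ = 4623
j=14: r + 13k = 4986.1355 → ⌈·⌉ = 4987
j=15: r + 14k = 5349.448 → ⌈·⌉ = 5350
j=16: r + 15k = 5712.7605 → ⌈·⌉ = 5713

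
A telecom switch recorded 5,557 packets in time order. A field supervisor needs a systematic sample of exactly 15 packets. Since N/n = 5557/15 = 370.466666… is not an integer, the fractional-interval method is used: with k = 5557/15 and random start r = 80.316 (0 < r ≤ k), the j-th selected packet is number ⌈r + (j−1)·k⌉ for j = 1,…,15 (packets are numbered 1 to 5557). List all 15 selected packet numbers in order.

81, 451, 822, 1192, 1563, 1933, 2304, 2674, 3045, 3415, 3785, 4156, 4526, 4897, 5267

j=1: r + 0k = 80.316 → ⌈·⌉ = 81
j=2: r + 1k = 450.782666… → ⌈·⌉ = 451
j=3: r + 2k = 821.249333… → ⌈·⌉ = 822
j=4: r + 3k = 1191.716 → ⌈·⌉ = 1192
j=5: r + 4k = 1562.182666… → ⌈·⌉ = 1563
j=6: r + 5k = 1932.649333… → ⌈·⌉ = 1933
j=7: r + 6k = 2303.116 → ⌈·⌉ = 2304
j=8: r + 7k = 2673.582666… → ⌈·⌉ = 2674
j=9: r + 8k = 3044.049333… → ⌈·⌉ = 3045
j=10: r + 9k = 3414.516 → ⌈·⌉ = 3415
j=11: r + 10k = 3784.982666… → ⌈·⌉ = 3785
j=12: r + 11k = 4155.449333… → ⌈·⌉ = 4156
j=13: r + 12k = 4525.916 → ⌈·⌉ = 4526
j=14: r + 13k = 4896.382666… → ⌈·⌉ = 4897
j=15: r + 14k = 5266.849333… → ⌈·⌉ = 5267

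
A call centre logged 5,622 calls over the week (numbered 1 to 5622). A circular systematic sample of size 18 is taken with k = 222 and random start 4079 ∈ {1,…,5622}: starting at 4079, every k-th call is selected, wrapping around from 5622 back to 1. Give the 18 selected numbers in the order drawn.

4079, 4301, 4523, 4745, 4967, 5189, 5411, 11, 233, 455, 677, 899, 1121, 1343, 1565, 1787, 2009, 2231

Selection 1: 4079
Selection 2: 4079 + 222 = 4301
Selection 3: 4301 + 222 = 4523
Selection 4: 4523 + 222 = 4745
Selection 5: 4745 + 222 = 4967
Selection 6: 4967 + 222 = 5189
Selection 7: 5189 + 222 = 5411
Selection 8: 5411 + 222 = 5633 → 5633 − 5622 = 11
Selection 9: 11 + 222 = 233
Selection 10: 233 + 222 = 455
Selection 11: 455 + 222 = 677
Selection 12: 677 + 222 = 899
Selection 13: 899 + 222 = 1121
Selection 14: 1121 + 222 = 1343
Selection 15: 1343 + 222 = 1565
Selection 16: 1565 + 222 = 1787
Selection 17: 1787 + 222 = 2009
Selection 18: 2009 + 222 = 2231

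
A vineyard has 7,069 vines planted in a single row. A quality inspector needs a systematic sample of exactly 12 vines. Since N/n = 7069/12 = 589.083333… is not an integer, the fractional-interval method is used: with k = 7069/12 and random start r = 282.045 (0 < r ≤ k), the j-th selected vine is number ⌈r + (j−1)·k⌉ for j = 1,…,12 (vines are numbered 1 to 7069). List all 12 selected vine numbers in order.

283, 872, 1461, 2050, 2639, 3228, 3817, 4406, 4995, 5584, 6173, 6762

j=1: r + 0k = 282.045 → ⌈·⌉ = 283
j=2: r + 1k = 871.128333… → ⌈·⌉ = 872
j=3: r + 2k = 1460.211666… → ⌈·⌉ = 1461
j=4: r + 3k = 2049.295 → ⌈·⌉ = 2050
j=5: r + 4k = 2638.378333… → ⌈·⌉ = 2639
j=6: r + 5k = 3227.461666… → ⌈·⌉ = 3228
j=7: r + 6k = 3816.545 → ⌈·⌉ = 3817
j=8: r + 7k = 4405.628333… → ⌈·⌉ = 4406
j=9: r + 8k = 4994.711666… → ⌈·⌉ = 4995
j=10: r + 9k = 5583.795 → ⌈·⌉ = 5584
j=11: r + 10k = 6172.878333… → ⌈·⌉ = 6173
j=12: r + 11k = 6761.961666… → ⌈·⌉ = 6762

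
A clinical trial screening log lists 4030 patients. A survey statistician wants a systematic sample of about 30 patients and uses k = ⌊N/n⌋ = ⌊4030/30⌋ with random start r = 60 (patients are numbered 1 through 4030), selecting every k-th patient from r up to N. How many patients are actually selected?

k = ⌊4030/30⌋ = 134
Achieved size = ⌊(4030 − 60)/134⌋ + 1 = ⌊3970/134⌋ + 1 = 29 + 1 = 30
(last selection: 60 + 29×134 = 3946 ≤ 4030; next would be 4080 > 4030)

30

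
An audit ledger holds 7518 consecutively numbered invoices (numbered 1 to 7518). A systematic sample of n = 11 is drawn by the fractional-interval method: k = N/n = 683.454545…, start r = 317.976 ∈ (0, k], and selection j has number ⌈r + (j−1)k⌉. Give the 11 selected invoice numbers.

318, 1002, 1685, 2369, 3052, 3736, 4419, 5103, 5786, 6470, 7153

j=1: r + 0k = 317.976 → ⌈·⌉ = 318
j=2: r + 1k = 1001.430545… → ⌈·⌉ = 1002
j=3: r + 2k = 1684.885090… → ⌈·⌉ = 1685
j=4: r + 3k = 2368.339636… → ⌈·⌉ = 2369
j=5: r + 4k = 3051.794181… → ⌈·⌉ = 3052
j=6: r + 5k = 3735.248727… → ⌈·⌉ = 3736
j=7: r + 6k = 4418.703272… → ⌈·⌉ = 4419
j=8: r + 7k = 5102.157818… → ⌈·⌉ = 5103
j=9: r + 8k = 5785.612363… → ⌈·⌉ = 5786
j=10: r + 9k = 6469.066909… → ⌈·⌉ = 6470
j=11: r + 10k = 7152.521454… → ⌈·⌉ = 7153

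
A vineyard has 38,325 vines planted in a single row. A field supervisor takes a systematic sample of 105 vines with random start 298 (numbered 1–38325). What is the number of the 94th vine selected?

34243

k = 38325/105 = 365
94th selection = r + (94−1)·k = 298 + 93×365 = 298 + 33945 = 34243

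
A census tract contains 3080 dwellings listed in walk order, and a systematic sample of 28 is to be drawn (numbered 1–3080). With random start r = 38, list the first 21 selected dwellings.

38, 148, 258, 368, 478, 588, 698, 808, 918, 1028, 1138, 1248, 1358, 1468, 1578, 1688, 1798, 1908, 2018, 2128, 2238

k = N/n = 3080/28 = 110
dwelling 1: 38
dwelling 2: 38 + 110 = 148
dwelling 3: 148 + 110 = 258
dwelling 4: 258 + 110 = 368
dwelling 5: 368 + 110 = 478
dwelling 6: 478 + 110 = 588
dwelling 7: 588 + 110 = 698
dwelling 8: 698 + 110 = 808
dwelling 9: 808 + 110 = 918
dwelling 10: 918 + 110 = 1028
dwelling 11: 1028 + 110 = 1138
dwelling 12: 1138 + 110 = 1248
dwelling 13: 1248 + 110 = 1358
dwelling 14: 1358 + 110 = 1468
dwelling 15: 1468 + 110 = 1578
dwelling 16: 1578 + 110 = 1688
dwelling 17: 1688 + 110 = 1798
dwelling 18: 1798 + 110 = 1908
dwelling 19: 1908 + 110 = 2018
dwelling 20: 2018 + 110 = 2128
dwelling 21: 2128 + 110 = 2238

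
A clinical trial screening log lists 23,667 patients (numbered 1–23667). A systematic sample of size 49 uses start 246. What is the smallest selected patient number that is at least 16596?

k = 23667/49 = 483
Steps past start: ⌈(16596 − 246)/483⌉ = ⌈16350/483⌉ = 34
Selected patient: 246 + 34×483 = 16668

16668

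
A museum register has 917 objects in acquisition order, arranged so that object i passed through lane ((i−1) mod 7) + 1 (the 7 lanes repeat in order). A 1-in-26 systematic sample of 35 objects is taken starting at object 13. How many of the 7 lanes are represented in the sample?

Consecutive selections differ by k = 26, so their lane numbers differ by 26 mod 7 = 5.
gcd(26, 7) = 1, so the sample visits 7/1 = 7 distinct residues mod 7.
Start 13 is lane 6; the lanes hit are 1, 2, 3, 4, 5, 6, 7.

7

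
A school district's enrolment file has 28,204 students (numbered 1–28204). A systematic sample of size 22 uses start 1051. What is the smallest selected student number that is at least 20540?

k = 28204/22 = 1282
Steps past start: ⌈(20540 − 1051)/1282⌉ = ⌈19489/1282⌉ = 16
Selected student: 1051 + 16×1282 = 21563

21563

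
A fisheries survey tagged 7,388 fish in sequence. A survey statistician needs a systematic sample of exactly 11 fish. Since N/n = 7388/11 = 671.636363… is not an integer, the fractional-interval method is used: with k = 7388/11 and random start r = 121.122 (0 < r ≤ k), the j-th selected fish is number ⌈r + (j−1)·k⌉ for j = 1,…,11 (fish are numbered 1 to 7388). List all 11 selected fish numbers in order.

122, 793, 1465, 2137, 2808, 3480, 4151, 4823, 5495, 6166, 6838

j=1: r + 0k = 121.122 → ⌈·⌉ = 122
j=2: r + 1k = 792.758363… → ⌈·⌉ = 793
j=3: r + 2k = 1464.394727… → ⌈·⌉ = 1465
j=4: r + 3k = 2136.031090… → ⌈·⌉ = 2137
j=5: r + 4k = 2807.667454… → ⌈·⌉ = 2808
j=6: r + 5k = 3479.303818… → ⌈·⌉ = 3480
j=7: r + 6k = 4150.940181… → ⌈·⌉ = 4151
j=8: r + 7k = 4822.576545… → ⌈·⌉ = 4823
j=9: r + 8k = 5494.212909… → ⌈·⌉ = 5495
j=10: r + 9k = 6165.849272… → ⌈·⌉ = 6166
j=11: r + 10k = 6837.485636… → ⌈·⌉ = 6838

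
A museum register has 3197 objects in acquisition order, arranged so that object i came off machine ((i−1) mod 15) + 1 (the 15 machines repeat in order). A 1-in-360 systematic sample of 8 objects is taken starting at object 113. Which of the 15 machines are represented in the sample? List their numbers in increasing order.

Consecutive selections differ by k = 360, so their machine numbers differ by 360 mod 15 = 0.
gcd(360, 15) = 15, so the sample visits 15/15 = 1 distinct residues mod 15.
Start 113 is machine 8; the machines hit are 8.

8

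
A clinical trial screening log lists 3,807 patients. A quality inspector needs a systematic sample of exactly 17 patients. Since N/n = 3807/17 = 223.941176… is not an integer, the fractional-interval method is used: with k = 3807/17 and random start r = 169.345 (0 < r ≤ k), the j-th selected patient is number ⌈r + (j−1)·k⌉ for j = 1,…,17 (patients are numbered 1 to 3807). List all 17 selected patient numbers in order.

j=1: r + 0k = 169.345 → ⌈·⌉ = 170
j=2: r + 1k = 393.286176… → ⌈·⌉ = 394
j=3: r + 2k = 617.227352… → ⌈·⌉ = 618
j=4: r + 3k = 841.168529… → ⌈·⌉ = 842
j=5: r + 4k = 1065.109705… → ⌈·⌉ = 1066
j=6: r + 5k = 1289.050882… → ⌈·⌉ = 1290
j=7: r + 6k = 1512.992058… → ⌈·⌉ = 1513
j=8: r + 7k = 1736.933235… → ⌈·⌉ = 1737
j=9: r + 8k = 1960.874411… → ⌈·⌉ = 1961
j=10: r + 9k = 2184.815588… → ⌈·⌉ = 2185
j=11: r + 10k = 2408.756764… → ⌈·⌉ = 2409
j=12: r + 11k = 2632.697941… → ⌈·⌉ = 2633
j=13: r + 12k = 2856.639117… → ⌈·⌉ = 2857
j=14: r + 13k = 3080.580294… → ⌈·⌉ = 3081
j=15: r + 14k = 3304.521470… → ⌈·⌉ = 3305
j=16: r + 15k = 3528.462647… → ⌈·⌉ = 3529
j=17: r + 16k = 3752.403823… → ⌈·⌉ = 3753

170, 394, 618, 842, 1066, 1290, 1513, 1737, 1961, 2185, 2409, 2633, 2857, 3081, 3305, 3529, 3753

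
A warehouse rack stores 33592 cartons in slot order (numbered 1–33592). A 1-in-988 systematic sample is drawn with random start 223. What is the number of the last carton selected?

32827

k = 988
34th selection = r + (34−1)·k = 223 + 33×988 = 223 + 32604 = 32827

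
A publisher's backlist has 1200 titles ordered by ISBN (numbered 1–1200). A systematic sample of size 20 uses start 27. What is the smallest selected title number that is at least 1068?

1107

k = 1200/20 = 60
Steps past start: ⌈(1068 − 27)/60⌉ = ⌈1041/60⌉ = 18
Selected title: 27 + 18×60 = 1107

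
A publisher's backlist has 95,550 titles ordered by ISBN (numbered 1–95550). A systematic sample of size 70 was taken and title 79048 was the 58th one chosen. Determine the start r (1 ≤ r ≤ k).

1243

k = 95550/70 = 1365
r = 79048 − (58−1)×1365 = 79048 − 77805 = 1243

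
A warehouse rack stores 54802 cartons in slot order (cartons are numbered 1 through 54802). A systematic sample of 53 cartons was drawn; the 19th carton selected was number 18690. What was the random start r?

k = 54802/53 = 1034
r = 18690 − (19−1)×1034 = 18690 − 18612 = 78

78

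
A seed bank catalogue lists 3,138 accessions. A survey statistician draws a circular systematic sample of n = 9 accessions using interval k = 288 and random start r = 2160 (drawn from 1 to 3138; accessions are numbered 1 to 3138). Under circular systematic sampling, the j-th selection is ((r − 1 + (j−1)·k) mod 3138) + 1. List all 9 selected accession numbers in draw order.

2160, 2448, 2736, 3024, 174, 462, 750, 1038, 1326

Selection 1: 2160
Selection 2: 2160 + 288 = 2448
Selection 3: 2448 + 288 = 2736
Selection 4: 2736 + 288 = 3024
Selection 5: 3024 + 288 = 3312 → 3312 − 3138 = 174
Selection 6: 174 + 288 = 462
Selection 7: 462 + 288 = 750
Selection 8: 750 + 288 = 1038
Selection 9: 1038 + 288 = 1326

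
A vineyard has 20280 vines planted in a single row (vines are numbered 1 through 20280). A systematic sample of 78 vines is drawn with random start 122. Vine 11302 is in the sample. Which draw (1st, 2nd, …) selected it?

k = 20280/78 = 260
position = (11302 − 122)/260 + 1 = 11180/260 + 1 = 43 + 1 = 44

44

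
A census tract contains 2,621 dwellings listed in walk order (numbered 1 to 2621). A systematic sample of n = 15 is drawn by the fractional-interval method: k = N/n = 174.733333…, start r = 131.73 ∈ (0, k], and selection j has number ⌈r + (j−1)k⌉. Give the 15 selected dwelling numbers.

132, 307, 482, 656, 831, 1006, 1181, 1355, 1530, 1705, 1880, 2054, 2229, 2404, 2578

j=1: r + 0k = 131.73 → ⌈·⌉ = 132
j=2: r + 1k = 306.463333… → ⌈·⌉ = 307
j=3: r + 2k = 481.196666… → ⌈·⌉ = 482
j=4: r + 3k = 655.93 → ⌈·⌉ = 656
j=5: r + 4k = 830.663333… → ⌈·⌉ = 831
j=6: r + 5k = 1005.396666… → ⌈·⌉ = 1006
j=7: r + 6k = 1180.13 → ⌈·⌉ = 1181
j=8: r + 7k = 1354.863333… → ⌈·⌉ = 1355
j=9: r + 8k = 1529.596666… → ⌈·⌉ = 1530
j=10: r + 9k = 1704.33 → ⌈·⌉ = 1705
j=11: r + 10k = 1879.063333… → ⌈·⌉ = 1880
j=12: r + 11k = 2053.796666… → ⌈·⌉ = 2054
j=13: r + 12k = 2228.53 → ⌈·⌉ = 2229
j=14: r + 13k = 2403.263333… → ⌈·⌉ = 2404
j=15: r + 14k = 2577.996666… → ⌈·⌉ = 2578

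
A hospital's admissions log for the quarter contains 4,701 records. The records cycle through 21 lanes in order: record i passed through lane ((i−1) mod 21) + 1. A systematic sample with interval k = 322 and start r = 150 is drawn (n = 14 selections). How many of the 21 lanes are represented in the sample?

3

Consecutive selections differ by k = 322, so their lane numbers differ by 322 mod 21 = 7.
gcd(322, 21) = 7, so the sample visits 21/7 = 3 distinct residues mod 21.
Start 150 is lane 3; the lanes hit are 3, 10, 17.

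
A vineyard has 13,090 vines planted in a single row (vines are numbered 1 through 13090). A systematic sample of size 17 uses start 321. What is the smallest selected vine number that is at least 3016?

3401

k = 13090/17 = 770
Steps past start: ⌈(3016 − 321)/770⌉ = ⌈2695/770⌉ = 4
Selected vine: 321 + 4×770 = 3401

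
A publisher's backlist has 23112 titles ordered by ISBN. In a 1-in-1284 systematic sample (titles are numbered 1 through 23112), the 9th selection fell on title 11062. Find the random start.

790

k = 1284
r = 11062 − (9−1)×1284 = 11062 − 10272 = 790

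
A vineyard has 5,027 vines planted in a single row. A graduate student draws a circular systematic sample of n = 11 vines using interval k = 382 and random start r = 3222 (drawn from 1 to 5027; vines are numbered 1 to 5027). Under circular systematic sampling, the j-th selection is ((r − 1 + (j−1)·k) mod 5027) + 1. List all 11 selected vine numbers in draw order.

3222, 3604, 3986, 4368, 4750, 105, 487, 869, 1251, 1633, 2015

Selection 1: 3222
Selection 2: 3222 + 382 = 3604
Selection 3: 3604 + 382 = 3986
Selection 4: 3986 + 382 = 4368
Selection 5: 4368 + 382 = 4750
Selection 6: 4750 + 382 = 5132 → 5132 − 5027 = 105
Selection 7: 105 + 382 = 487
Selection 8: 487 + 382 = 869
Selection 9: 869 + 382 = 1251
Selection 10: 1251 + 382 = 1633
Selection 11: 1633 + 382 = 2015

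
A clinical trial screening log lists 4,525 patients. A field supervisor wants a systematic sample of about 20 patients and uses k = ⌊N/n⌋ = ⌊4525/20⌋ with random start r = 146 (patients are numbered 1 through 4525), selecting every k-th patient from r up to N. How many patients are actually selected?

20

k = ⌊4525/20⌋ = 226
Achieved size = ⌊(4525 − 146)/226⌋ + 1 = ⌊4379/226⌋ + 1 = 19 + 1 = 20
(last selection: 146 + 19×226 = 4440 ≤ 4525; next would be 4666 > 4525)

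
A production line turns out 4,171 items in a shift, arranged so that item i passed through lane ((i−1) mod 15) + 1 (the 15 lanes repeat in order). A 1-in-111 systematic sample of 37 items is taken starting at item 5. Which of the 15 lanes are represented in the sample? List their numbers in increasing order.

Consecutive selections differ by k = 111, so their lane numbers differ by 111 mod 15 = 6.
gcd(111, 15) = 3, so the sample visits 15/3 = 5 distinct residues mod 15.
Start 5 is lane 5; the lanes hit are 2, 5, 8, 11, 14.

2, 5, 8, 11, 14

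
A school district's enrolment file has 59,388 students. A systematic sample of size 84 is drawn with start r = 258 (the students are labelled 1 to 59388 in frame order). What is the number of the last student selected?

58939

k = 59388/84 = 707
84th selection = r + (84−1)·k = 258 + 83×707 = 258 + 58681 = 58939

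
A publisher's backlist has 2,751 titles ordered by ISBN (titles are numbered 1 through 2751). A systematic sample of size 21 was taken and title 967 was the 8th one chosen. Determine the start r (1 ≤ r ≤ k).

k = 2751/21 = 131
r = 967 − (8−1)×131 = 967 − 917 = 50

50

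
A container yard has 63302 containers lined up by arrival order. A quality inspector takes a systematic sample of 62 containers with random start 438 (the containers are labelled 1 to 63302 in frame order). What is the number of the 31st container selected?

k = 63302/62 = 1021
31st selection = r + (31−1)·k = 438 + 30×1021 = 438 + 30630 = 31068

31068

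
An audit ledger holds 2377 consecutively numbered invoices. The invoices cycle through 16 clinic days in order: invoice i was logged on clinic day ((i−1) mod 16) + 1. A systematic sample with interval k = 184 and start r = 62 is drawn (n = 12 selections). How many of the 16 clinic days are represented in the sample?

2

Consecutive selections differ by k = 184, so their clinic day numbers differ by 184 mod 16 = 8.
gcd(184, 16) = 8, so the sample visits 16/8 = 2 distinct residues mod 16.
Start 62 is clinic day 14; the clinic days hit are 6, 14.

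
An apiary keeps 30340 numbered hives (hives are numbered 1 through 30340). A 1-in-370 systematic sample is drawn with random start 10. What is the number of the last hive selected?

29980

k = 370
82nd selection = r + (82−1)·k = 10 + 81×370 = 10 + 29970 = 29980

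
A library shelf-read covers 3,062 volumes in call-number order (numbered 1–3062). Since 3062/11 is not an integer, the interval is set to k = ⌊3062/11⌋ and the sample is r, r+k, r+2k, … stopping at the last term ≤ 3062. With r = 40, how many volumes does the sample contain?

11

k = ⌊3062/11⌋ = 278
Achieved size = ⌊(3062 − 40)/278⌋ + 1 = ⌊3022/278⌋ + 1 = 10 + 1 = 11
(last selection: 40 + 10×278 = 2820 ≤ 3062; next would be 3098 > 3062)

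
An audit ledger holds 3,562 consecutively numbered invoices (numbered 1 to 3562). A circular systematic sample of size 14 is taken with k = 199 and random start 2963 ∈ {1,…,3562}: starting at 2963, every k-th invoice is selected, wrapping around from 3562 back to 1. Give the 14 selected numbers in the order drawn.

Selection 1: 2963
Selection 2: 2963 + 199 = 3162
Selection 3: 3162 + 199 = 3361
Selection 4: 3361 + 199 = 3560
Selection 5: 3560 + 199 = 3759 → 3759 − 3562 = 197
Selection 6: 197 + 199 = 396
Selection 7: 396 + 199 = 595
Selection 8: 595 + 199 = 794
Selection 9: 794 + 199 = 993
Selection 10: 993 + 199 = 1192
Selection 11: 1192 + 199 = 1391
Selection 12: 1391 + 199 = 1590
Selection 13: 1590 + 199 = 1789
Selection 14: 1789 + 199 = 1988

2963, 3162, 3361, 3560, 197, 396, 595, 794, 993, 1192, 1391, 1590, 1789, 1988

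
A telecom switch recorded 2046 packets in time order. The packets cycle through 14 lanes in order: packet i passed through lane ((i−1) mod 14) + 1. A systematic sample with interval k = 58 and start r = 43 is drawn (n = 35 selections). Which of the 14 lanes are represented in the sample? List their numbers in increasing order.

Consecutive selections differ by k = 58, so their lane numbers differ by 58 mod 14 = 2.
gcd(58, 14) = 2, so the sample visits 14/2 = 7 distinct residues mod 14.
Start 43 is lane 1; the lanes hit are 1, 3, 5, 7, 9, 11, 13.

1, 3, 5, 7, 9, 11, 13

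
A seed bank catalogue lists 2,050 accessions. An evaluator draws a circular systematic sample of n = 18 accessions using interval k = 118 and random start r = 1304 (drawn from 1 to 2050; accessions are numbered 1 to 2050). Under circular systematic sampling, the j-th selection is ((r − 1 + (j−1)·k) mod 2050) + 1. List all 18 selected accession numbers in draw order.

Selection 1: 1304
Selection 2: 1304 + 118 = 1422
Selection 3: 1422 + 118 = 1540
Selection 4: 1540 + 118 = 1658
Selection 5: 1658 + 118 = 1776
Selection 6: 1776 + 118 = 1894
Selection 7: 1894 + 118 = 2012
Selection 8: 2012 + 118 = 2130 → 2130 − 2050 = 80
Selection 9: 80 + 118 = 198
Selection 10: 198 + 118 = 316
Selection 11: 316 + 118 = 434
Selection 12: 434 + 118 = 552
Selection 13: 552 + 118 = 670
Selection 14: 670 + 118 = 788
Selection 15: 788 + 118 = 906
Selection 16: 906 + 118 = 1024
Selection 17: 1024 + 118 = 1142
Selection 18: 1142 + 118 = 1260

1304, 1422, 1540, 1658, 1776, 1894, 2012, 80, 198, 316, 434, 552, 670, 788, 906, 1024, 1142, 1260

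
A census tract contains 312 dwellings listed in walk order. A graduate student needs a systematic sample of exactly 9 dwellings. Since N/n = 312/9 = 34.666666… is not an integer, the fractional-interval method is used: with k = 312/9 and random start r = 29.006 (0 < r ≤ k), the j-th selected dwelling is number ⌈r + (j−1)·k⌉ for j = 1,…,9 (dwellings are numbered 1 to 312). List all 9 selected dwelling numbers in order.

30, 64, 99, 134, 168, 203, 238, 272, 307

j=1: r + 0k = 29.006 → ⌈·⌉ = 30
j=2: r + 1k = 63.672666… → ⌈·⌉ = 64
j=3: r + 2k = 98.339333… → ⌈·⌉ = 99
j=4: r + 3k = 133.006 → ⌈·⌉ = 134
j=5: r + 4k = 167.672666… → ⌈·⌉ = 168
j=6: r + 5k = 202.339333… → ⌈·⌉ = 203
j=7: r + 6k = 237.006 → ⌈·⌉ = 238
j=8: r + 7k = 271.672666… → ⌈·⌉ = 272
j=9: r + 8k = 306.339333… → ⌈·⌉ = 307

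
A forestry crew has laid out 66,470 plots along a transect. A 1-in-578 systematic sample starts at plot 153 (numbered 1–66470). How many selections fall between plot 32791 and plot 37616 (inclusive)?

8

k = 578
First selection ≥ 32791: 153 + ⌈(32791−153)/578⌉·578 = 153 + 57×578 = 33099
Last selection ≤ 37616: 153 + ⌊(37616−153)/578⌋·578 = 153 + 64×578 = 37145
Count = 64 − 57 + 1 = 8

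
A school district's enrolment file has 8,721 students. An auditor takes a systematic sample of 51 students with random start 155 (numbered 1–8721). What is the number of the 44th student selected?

k = 8721/51 = 171
44th selection = r + (44−1)·k = 155 + 43×171 = 155 + 7353 = 7508

7508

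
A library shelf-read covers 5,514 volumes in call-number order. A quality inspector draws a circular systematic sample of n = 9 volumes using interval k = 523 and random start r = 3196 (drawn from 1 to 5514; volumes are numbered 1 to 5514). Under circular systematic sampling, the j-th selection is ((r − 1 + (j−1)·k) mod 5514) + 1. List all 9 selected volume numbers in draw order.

Selection 1: 3196
Selection 2: 3196 + 523 = 3719
Selection 3: 3719 + 523 = 4242
Selection 4: 4242 + 523 = 4765
Selection 5: 4765 + 523 = 5288
Selection 6: 5288 + 523 = 5811 → 5811 − 5514 = 297
Selection 7: 297 + 523 = 820
Selection 8: 820 + 523 = 1343
Selection 9: 1343 + 523 = 1866

3196, 3719, 4242, 4765, 5288, 297, 820, 1343, 1866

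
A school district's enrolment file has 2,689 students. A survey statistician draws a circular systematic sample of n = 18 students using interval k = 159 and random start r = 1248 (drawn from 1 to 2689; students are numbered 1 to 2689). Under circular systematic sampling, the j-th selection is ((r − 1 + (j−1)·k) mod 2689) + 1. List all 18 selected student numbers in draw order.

1248, 1407, 1566, 1725, 1884, 2043, 2202, 2361, 2520, 2679, 149, 308, 467, 626, 785, 944, 1103, 1262

Selection 1: 1248
Selection 2: 1248 + 159 = 1407
Selection 3: 1407 + 159 = 1566
Selection 4: 1566 + 159 = 1725
Selection 5: 1725 + 159 = 1884
Selection 6: 1884 + 159 = 2043
Selection 7: 2043 + 159 = 2202
Selection 8: 2202 + 159 = 2361
Selection 9: 2361 + 159 = 2520
Selection 10: 2520 + 159 = 2679
Selection 11: 2679 + 159 = 2838 → 2838 − 2689 = 149
Selection 12: 149 + 159 = 308
Selection 13: 308 + 159 = 467
Selection 14: 467 + 159 = 626
Selection 15: 626 + 159 = 785
Selection 16: 785 + 159 = 944
Selection 17: 944 + 159 = 1103
Selection 18: 1103 + 159 = 1262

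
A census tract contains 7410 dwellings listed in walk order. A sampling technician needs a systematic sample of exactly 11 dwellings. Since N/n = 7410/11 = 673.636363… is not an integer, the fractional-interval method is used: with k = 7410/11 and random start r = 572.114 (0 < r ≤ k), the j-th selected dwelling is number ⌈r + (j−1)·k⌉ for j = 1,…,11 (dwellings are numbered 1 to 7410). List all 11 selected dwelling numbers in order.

573, 1246, 1920, 2594, 3267, 3941, 4614, 5288, 5962, 6635, 7309

j=1: r + 0k = 572.114 → ⌈·⌉ = 573
j=2: r + 1k = 1245.750363… → ⌈·⌉ = 1246
j=3: r + 2k = 1919.386727… → ⌈·⌉ = 1920
j=4: r + 3k = 2593.023090… → ⌈·⌉ = 2594
j=5: r + 4k = 3266.659454… → ⌈·⌉ = 3267
j=6: r + 5k = 3940.295818… → ⌈·⌉ = 3941
j=7: r + 6k = 4613.932181… → ⌈·⌉ = 4614
j=8: r + 7k = 5287.568545… → ⌈·⌉ = 5288
j=9: r + 8k = 5961.204909… → ⌈·⌉ = 5962
j=10: r + 9k = 6634.841272… → ⌈·⌉ = 6635
j=11: r + 10k = 7308.477636… → ⌈·⌉ = 7309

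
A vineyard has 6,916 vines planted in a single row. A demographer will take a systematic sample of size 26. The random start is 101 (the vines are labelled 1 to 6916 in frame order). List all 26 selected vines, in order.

k = N/n = 6916/26 = 266
vine 1: 101
vine 2: 101 + 266 = 367
vine 3: 367 + 266 = 633
vine 4: 633 + 266 = 899
vine 5: 899 + 266 = 1165
vine 6: 1165 + 266 = 1431
vine 7: 1431 + 266 = 1697
vine 8: 1697 + 266 = 1963
vine 9: 1963 + 266 = 2229
vine 10: 2229 + 266 = 2495
vine 11: 2495 + 266 = 2761
vine 12: 2761 + 266 = 3027
vine 13: 3027 + 266 = 3293
vine 14: 3293 + 266 = 3559
vine 15: 3559 + 266 = 3825
vine 16: 3825 + 266 = 4091
vine 17: 4091 + 266 = 4357
vine 18: 4357 + 266 = 4623
vine 19: 4623 + 266 = 4889
vine 20: 4889 + 266 = 5155
vine 21: 5155 + 266 = 5421
vine 22: 5421 + 266 = 5687
vine 23: 5687 + 266 = 5953
vine 24: 5953 + 266 = 6219
vine 25: 6219 + 266 = 6485
vine 26: 6485 + 266 = 6751

101, 367, 633, 899, 1165, 1431, 1697, 1963, 2229, 2495, 2761, 3027, 3293, 3559, 3825, 4091, 4357, 4623, 4889, 5155, 5421, 5687, 5953, 6219, 6485, 6751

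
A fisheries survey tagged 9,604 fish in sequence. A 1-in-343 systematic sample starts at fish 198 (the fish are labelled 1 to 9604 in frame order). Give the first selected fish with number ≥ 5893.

6029

k = 343
Steps past start: ⌈(5893 − 198)/343⌉ = ⌈5695/343⌉ = 17
Selected fish: 198 + 17×343 = 6029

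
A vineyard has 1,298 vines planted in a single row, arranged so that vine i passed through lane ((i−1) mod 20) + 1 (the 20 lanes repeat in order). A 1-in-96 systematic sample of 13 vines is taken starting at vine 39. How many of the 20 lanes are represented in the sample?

5

Consecutive selections differ by k = 96, so their lane numbers differ by 96 mod 20 = 16.
gcd(96, 20) = 4, so the sample visits 20/4 = 5 distinct residues mod 20.
Start 39 is lane 19; the lanes hit are 3, 7, 11, 15, 19.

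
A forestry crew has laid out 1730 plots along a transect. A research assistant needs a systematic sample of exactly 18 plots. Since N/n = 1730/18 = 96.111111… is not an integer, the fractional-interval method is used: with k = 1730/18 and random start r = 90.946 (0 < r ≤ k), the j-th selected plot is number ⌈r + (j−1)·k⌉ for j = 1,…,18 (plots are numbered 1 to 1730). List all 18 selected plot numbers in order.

91, 188, 284, 380, 476, 572, 668, 764, 860, 956, 1053, 1149, 1245, 1341, 1437, 1533, 1629, 1725

j=1: r + 0k = 90.946 → ⌈·⌉ = 91
j=2: r + 1k = 187.057111… → ⌈·⌉ = 188
j=3: r + 2k = 283.168222… → ⌈·⌉ = 284
j=4: r + 3k = 379.279333… → ⌈·⌉ = 380
j=5: r + 4k = 475.390444… → ⌈·⌉ = 476
j=6: r + 5k = 571.501555… → ⌈·⌉ = 572
j=7: r + 6k = 667.612666… → ⌈·⌉ = 668
j=8: r + 7k = 763.723777… → ⌈·⌉ = 764
j=9: r + 8k = 859.834888… → ⌈·⌉ = 860
j=10: r + 9k = 955.946 → ⌈·⌉ = 956
j=11: r + 10k = 1052.057111… → ⌈·⌉ = 1053
j=12: r + 11k = 1148.168222… → ⌈·⌉ = 1149
j=13: r + 12k = 1244.279333… → ⌈·⌉ = 1245
j=14: r + 13k = 1340.390444… → ⌈·⌉ = 1341
j=15: r + 14k = 1436.501555… → ⌈·⌉ = 1437
j=16: r + 15k = 1532.612666… → ⌈·⌉ = 1533
j=17: r + 16k = 1628.723777… → ⌈·⌉ = 1629
j=18: r + 17k = 1724.834888… → ⌈·⌉ = 1725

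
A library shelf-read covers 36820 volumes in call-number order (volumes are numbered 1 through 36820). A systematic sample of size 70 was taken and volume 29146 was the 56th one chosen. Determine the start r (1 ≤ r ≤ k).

216

k = 36820/70 = 526
r = 29146 − (56−1)×526 = 29146 − 28930 = 216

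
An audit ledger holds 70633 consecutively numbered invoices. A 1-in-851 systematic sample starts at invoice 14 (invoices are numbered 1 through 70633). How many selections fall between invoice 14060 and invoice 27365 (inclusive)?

k = 851
First selection ≥ 14060: 14 + ⌈(14060−14)/851⌉·851 = 14 + 17×851 = 14481
Last selection ≤ 27365: 14 + ⌊(27365−14)/851⌋·851 = 14 + 32×851 = 27246
Count = 32 − 17 + 1 = 16

16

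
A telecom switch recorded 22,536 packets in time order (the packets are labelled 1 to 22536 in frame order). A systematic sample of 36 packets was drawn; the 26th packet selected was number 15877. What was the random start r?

k = 22536/36 = 626
r = 15877 − (26−1)×626 = 15877 − 15650 = 227

227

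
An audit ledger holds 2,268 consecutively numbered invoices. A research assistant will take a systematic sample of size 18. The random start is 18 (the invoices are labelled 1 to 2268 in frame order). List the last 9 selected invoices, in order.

1152, 1278, 1404, 1530, 1656, 1782, 1908, 2034, 2160

k = N/n = 2268/18 = 126
10th selection = 18 + 9×126 = 1152
11th: 1152 + 126 = 1278
12th: 1278 + 126 = 1404
13th: 1404 + 126 = 1530
14th: 1530 + 126 = 1656
15th: 1656 + 126 = 1782
16th: 1782 + 126 = 1908
17th: 1908 + 126 = 2034
18th: 2034 + 126 = 2160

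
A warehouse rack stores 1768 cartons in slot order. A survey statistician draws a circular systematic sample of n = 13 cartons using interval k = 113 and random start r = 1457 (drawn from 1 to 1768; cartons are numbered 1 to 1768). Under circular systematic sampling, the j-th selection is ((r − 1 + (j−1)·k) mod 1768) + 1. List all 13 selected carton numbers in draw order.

1457, 1570, 1683, 28, 141, 254, 367, 480, 593, 706, 819, 932, 1045

Selection 1: 1457
Selection 2: 1457 + 113 = 1570
Selection 3: 1570 + 113 = 1683
Selection 4: 1683 + 113 = 1796 → 1796 − 1768 = 28
Selection 5: 28 + 113 = 141
Selection 6: 141 + 113 = 254
Selection 7: 254 + 113 = 367
Selection 8: 367 + 113 = 480
Selection 9: 480 + 113 = 593
Selection 10: 593 + 113 = 706
Selection 11: 706 + 113 = 819
Selection 12: 819 + 113 = 932
Selection 13: 932 + 113 = 1045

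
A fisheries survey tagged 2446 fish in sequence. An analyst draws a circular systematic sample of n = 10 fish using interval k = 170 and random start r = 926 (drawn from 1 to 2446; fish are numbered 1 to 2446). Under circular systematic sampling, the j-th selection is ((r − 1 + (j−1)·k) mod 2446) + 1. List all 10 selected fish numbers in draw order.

Selection 1: 926
Selection 2: 926 + 170 = 1096
Selection 3: 1096 + 170 = 1266
Selection 4: 1266 + 170 = 1436
Selection 5: 1436 + 170 = 1606
Selection 6: 1606 + 170 = 1776
Selection 7: 1776 + 170 = 1946
Selection 8: 1946 + 170 = 2116
Selection 9: 2116 + 170 = 2286
Selection 10: 2286 + 170 = 2456 → 2456 − 2446 = 10

926, 1096, 1266, 1436, 1606, 1776, 1946, 2116, 2286, 10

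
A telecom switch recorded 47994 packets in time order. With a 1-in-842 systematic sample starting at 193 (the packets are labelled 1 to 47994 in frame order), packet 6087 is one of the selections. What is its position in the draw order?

8

k = 842
position = (6087 − 193)/842 + 1 = 5894/842 + 1 = 7 + 1 = 8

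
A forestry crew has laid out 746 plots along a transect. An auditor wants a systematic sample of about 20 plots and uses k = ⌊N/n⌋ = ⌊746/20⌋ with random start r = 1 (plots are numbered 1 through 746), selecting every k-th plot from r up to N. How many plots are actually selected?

21

k = ⌊746/20⌋ = 37
Achieved size = ⌊(746 − 1)/37⌋ + 1 = ⌊745/37⌋ + 1 = 20 + 1 = 21
(last selection: 1 + 20×37 = 741 ≤ 746; next would be 778 > 746)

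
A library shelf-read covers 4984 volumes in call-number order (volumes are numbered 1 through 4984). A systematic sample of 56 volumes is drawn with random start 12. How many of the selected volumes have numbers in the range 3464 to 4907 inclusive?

k = 4984/56 = 89
First selection ≥ 3464: 12 + ⌈(3464−12)/89⌉·89 = 12 + 39×89 = 3483
Last selection ≤ 4907: 12 + ⌊(4907−12)/89⌋·89 = 12 + 55×89 = 4907
Count = 55 − 39 + 1 = 17

17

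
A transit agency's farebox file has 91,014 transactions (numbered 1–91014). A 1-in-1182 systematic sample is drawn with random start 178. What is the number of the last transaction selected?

90010

k = 1182
77th selection = r + (77−1)·k = 178 + 76×1182 = 178 + 89832 = 90010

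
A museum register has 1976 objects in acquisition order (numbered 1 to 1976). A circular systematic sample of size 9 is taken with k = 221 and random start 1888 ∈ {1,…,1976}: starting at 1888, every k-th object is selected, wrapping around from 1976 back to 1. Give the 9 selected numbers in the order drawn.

1888, 133, 354, 575, 796, 1017, 1238, 1459, 1680

Selection 1: 1888
Selection 2: 1888 + 221 = 2109 → 2109 − 1976 = 133
Selection 3: 133 + 221 = 354
Selection 4: 354 + 221 = 575
Selection 5: 575 + 221 = 796
Selection 6: 796 + 221 = 1017
Selection 7: 1017 + 221 = 1238
Selection 8: 1238 + 221 = 1459
Selection 9: 1459 + 221 = 1680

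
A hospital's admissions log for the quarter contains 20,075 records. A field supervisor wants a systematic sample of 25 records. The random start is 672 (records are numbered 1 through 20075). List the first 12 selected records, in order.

672, 1475, 2278, 3081, 3884, 4687, 5490, 6293, 7096, 7899, 8702, 9505

k = N/n = 20075/25 = 803
record 1: 672
record 2: 672 + 803 = 1475
record 3: 1475 + 803 = 2278
record 4: 2278 + 803 = 3081
record 5: 3081 + 803 = 3884
record 6: 3884 + 803 = 4687
record 7: 4687 + 803 = 5490
record 8: 5490 + 803 = 6293
record 9: 6293 + 803 = 7096
record 10: 7096 + 803 = 7899
record 11: 7899 + 803 = 8702
record 12: 8702 + 803 = 9505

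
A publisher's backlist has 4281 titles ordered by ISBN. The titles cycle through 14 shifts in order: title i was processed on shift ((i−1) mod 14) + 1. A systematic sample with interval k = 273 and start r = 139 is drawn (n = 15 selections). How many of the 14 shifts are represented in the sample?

2

Consecutive selections differ by k = 273, so their shift numbers differ by 273 mod 14 = 7.
gcd(273, 14) = 7, so the sample visits 14/7 = 2 distinct residues mod 14.
Start 139 is shift 13; the shifts hit are 6, 13.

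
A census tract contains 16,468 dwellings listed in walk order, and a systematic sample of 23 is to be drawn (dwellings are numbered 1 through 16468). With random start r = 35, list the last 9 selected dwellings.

k = N/n = 16468/23 = 716
15th selection = 35 + 14×716 = 10059
16th: 10059 + 716 = 10775
17th: 10775 + 716 = 11491
18th: 11491 + 716 = 12207
19th: 12207 + 716 = 12923
20th: 12923 + 716 = 13639
21st: 13639 + 716 = 14355
22nd: 14355 + 716 = 15071
23rd: 15071 + 716 = 15787

10059, 10775, 11491, 12207, 12923, 13639, 14355, 15071, 15787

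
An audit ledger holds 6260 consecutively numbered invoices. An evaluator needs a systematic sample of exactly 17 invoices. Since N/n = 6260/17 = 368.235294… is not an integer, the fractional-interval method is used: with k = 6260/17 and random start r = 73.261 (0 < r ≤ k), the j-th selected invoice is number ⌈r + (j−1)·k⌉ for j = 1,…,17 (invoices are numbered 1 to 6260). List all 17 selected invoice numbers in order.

74, 442, 810, 1178, 1547, 1915, 2283, 2651, 3020, 3388, 3756, 4124, 4493, 4861, 5229, 5597, 5966

j=1: r + 0k = 73.261 → ⌈·⌉ = 74
j=2: r + 1k = 441.496294… → ⌈·⌉ = 442
j=3: r + 2k = 809.731588… → ⌈·⌉ = 810
j=4: r + 3k = 1177.966882… → ⌈·⌉ = 1178
j=5: r + 4k = 1546.202176… → ⌈·⌉ = 1547
j=6: r + 5k = 1914.437470… → ⌈·⌉ = 1915
j=7: r + 6k = 2282.672764… → ⌈·⌉ = 2283
j=8: r + 7k = 2650.908058… → ⌈·⌉ = 2651
j=9: r + 8k = 3019.143352… → ⌈·⌉ = 3020
j=10: r + 9k = 3387.378647… → ⌈·⌉ = 3388
j=11: r + 10k = 3755.613941… → ⌈·⌉ = 3756
j=12: r + 11k = 4123.849235… → ⌈·⌉ = 4124
j=13: r + 12k = 4492.084529… → ⌈·⌉ = 4493
j=14: r + 13k = 4860.319823… → ⌈·⌉ = 4861
j=15: r + 14k = 5228.555117… → ⌈·⌉ = 5229
j=16: r + 15k = 5596.790411… → ⌈·⌉ = 5597
j=17: r + 16k = 5965.025705… → ⌈·⌉ = 5966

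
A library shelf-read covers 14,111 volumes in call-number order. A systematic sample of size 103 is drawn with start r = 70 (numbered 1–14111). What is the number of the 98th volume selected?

13359

k = 14111/103 = 137
98th selection = r + (98−1)·k = 70 + 97×137 = 70 + 13289 = 13359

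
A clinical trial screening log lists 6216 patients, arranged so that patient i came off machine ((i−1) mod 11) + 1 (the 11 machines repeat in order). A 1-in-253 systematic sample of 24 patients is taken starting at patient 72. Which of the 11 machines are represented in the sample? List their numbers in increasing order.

Consecutive selections differ by k = 253, so their machine numbers differ by 253 mod 11 = 0.
gcd(253, 11) = 11, so the sample visits 11/11 = 1 distinct residues mod 11.
Start 72 is machine 6; the machines hit are 6.

6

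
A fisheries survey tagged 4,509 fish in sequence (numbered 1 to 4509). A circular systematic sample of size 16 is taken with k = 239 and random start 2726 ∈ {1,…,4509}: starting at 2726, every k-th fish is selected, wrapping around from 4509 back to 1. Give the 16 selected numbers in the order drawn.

2726, 2965, 3204, 3443, 3682, 3921, 4160, 4399, 129, 368, 607, 846, 1085, 1324, 1563, 1802

Selection 1: 2726
Selection 2: 2726 + 239 = 2965
Selection 3: 2965 + 239 = 3204
Selection 4: 3204 + 239 = 3443
Selection 5: 3443 + 239 = 3682
Selection 6: 3682 + 239 = 3921
Selection 7: 3921 + 239 = 4160
Selection 8: 4160 + 239 = 4399
Selection 9: 4399 + 239 = 4638 → 4638 − 4509 = 129
Selection 10: 129 + 239 = 368
Selection 11: 368 + 239 = 607
Selection 12: 607 + 239 = 846
Selection 13: 846 + 239 = 1085
Selection 14: 1085 + 239 = 1324
Selection 15: 1324 + 239 = 1563
Selection 16: 1563 + 239 = 1802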